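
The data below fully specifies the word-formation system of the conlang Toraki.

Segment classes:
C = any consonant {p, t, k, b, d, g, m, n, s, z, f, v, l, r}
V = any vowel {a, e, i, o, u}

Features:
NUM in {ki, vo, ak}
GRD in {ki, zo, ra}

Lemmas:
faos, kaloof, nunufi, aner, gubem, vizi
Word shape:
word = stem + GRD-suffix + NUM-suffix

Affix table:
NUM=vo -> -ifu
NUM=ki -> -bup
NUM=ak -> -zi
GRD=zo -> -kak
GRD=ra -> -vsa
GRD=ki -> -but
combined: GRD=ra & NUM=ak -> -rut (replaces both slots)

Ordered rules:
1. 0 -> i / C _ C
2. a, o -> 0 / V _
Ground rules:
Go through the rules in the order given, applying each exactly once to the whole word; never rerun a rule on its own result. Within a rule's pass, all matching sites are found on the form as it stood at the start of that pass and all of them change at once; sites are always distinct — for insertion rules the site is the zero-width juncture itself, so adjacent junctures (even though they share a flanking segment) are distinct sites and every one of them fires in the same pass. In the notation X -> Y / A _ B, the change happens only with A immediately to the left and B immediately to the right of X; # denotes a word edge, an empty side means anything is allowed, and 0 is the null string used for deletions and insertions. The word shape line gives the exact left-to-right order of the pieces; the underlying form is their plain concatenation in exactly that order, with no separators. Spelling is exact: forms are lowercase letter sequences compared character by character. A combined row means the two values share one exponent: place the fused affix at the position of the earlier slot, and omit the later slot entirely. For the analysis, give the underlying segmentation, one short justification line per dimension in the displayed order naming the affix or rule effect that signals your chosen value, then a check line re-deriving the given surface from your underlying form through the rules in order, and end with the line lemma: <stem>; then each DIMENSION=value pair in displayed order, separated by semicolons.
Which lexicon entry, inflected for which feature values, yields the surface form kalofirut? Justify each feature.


underlying: kaloof-rut
NUM=ak - signalled by the combined affix row
GRD=ra - signalled by the combined affix row
check: kaloofrut -> kaloofirut -> kalofirut
lemma: kaloof; NUM=ak; GRD=ra


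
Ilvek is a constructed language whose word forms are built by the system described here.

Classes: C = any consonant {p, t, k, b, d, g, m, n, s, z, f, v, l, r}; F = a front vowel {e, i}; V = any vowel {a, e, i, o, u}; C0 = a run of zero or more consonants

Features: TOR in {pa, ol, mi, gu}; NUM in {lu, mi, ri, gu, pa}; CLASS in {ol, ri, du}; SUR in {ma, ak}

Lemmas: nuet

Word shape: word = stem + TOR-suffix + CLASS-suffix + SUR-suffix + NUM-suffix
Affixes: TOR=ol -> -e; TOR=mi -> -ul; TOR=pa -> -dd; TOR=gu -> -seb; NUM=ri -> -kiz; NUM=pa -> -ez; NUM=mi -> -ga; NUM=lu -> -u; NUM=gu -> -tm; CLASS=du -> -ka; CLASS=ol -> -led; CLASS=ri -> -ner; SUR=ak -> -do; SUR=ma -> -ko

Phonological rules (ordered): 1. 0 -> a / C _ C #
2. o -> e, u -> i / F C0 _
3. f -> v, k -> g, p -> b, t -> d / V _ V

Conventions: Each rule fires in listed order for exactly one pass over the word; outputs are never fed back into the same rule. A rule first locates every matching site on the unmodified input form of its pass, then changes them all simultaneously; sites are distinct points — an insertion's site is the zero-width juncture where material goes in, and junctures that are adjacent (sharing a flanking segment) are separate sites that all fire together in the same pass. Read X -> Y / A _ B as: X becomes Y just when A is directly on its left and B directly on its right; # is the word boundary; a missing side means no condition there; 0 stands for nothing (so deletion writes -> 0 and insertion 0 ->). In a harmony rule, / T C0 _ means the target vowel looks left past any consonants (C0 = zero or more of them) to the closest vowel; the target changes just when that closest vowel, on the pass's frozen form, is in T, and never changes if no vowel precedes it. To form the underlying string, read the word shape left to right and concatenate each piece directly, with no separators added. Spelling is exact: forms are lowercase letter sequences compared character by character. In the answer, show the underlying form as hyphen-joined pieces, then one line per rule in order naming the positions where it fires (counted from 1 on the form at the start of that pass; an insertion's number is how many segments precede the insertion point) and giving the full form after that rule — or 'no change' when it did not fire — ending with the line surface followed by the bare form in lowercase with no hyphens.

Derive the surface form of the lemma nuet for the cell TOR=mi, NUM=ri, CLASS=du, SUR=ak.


underlying: nuet-ul-ka-do-kiz
1. 0 -> a / C _ C #: no change
2. o -> e, u -> i / F C0 _: fires at position(s) 5: nuetilkadokiz
3. f -> v, k -> g, p -> b, t -> d / V _ V: fires at position(s) 4, 11: nuedilkadogiz
surface: nuedilkadogiz


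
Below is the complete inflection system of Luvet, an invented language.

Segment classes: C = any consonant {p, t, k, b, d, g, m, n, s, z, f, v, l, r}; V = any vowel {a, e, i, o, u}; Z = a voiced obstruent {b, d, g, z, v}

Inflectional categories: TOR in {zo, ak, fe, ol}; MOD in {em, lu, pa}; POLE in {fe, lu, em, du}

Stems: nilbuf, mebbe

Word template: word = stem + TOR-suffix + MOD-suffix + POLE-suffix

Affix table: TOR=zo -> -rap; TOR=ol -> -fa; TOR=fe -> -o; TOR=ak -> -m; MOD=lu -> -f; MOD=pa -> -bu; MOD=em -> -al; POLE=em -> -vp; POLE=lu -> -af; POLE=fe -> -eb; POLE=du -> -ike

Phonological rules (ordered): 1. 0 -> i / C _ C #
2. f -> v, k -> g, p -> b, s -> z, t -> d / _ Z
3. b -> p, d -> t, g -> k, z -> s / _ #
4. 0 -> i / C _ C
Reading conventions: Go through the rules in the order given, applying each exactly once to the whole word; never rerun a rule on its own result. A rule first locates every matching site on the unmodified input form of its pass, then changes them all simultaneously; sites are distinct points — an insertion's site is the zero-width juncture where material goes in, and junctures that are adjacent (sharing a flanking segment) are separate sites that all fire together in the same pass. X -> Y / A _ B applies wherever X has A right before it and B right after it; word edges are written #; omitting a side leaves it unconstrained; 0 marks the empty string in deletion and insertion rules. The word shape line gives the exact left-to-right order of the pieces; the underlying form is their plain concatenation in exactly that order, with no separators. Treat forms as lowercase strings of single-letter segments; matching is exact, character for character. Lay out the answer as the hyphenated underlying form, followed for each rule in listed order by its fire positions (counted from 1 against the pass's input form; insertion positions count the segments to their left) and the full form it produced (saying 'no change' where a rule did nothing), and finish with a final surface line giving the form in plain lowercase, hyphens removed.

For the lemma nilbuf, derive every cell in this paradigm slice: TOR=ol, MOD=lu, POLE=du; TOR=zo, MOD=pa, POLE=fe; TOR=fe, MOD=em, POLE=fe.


cell TOR=ol, MOD=lu, POLE=du:
underlying: nilbuf-fa-f-ike
1. 0 -> i / C _ C #: no change
2. f -> v, k -> g, p -> b, s -> z, t -> d / _ Z: no change
3. b -> p, d -> t, g -> k, z -> s / _ #: no change
4. 0 -> i / C _ C: inserts after position(s) 3, 6: nilibufifafike
surface: nilibufifafike

cell TOR=zo, MOD=pa, POLE=fe:
underlying: nilbuf-rap-bu-eb
1. 0 -> i / C _ C #: no change
2. f -> v, k -> g, p -> b, s -> z, t -> d / _ Z: fires at position(s) 9: nilbufrabbueb
3. b -> p, d -> t, g -> k, z -> s / _ #: fires at position(s) 13: nilbufrabbuep
4. 0 -> i / C _ C: inserts after position(s) 3, 6, 9: nilibufirabibuep
surface: nilibufirabibuep

cell TOR=fe, MOD=em, POLE=fe:
underlying: nilbuf-o-al-eb
1. 0 -> i / C _ C #: no change
2. f -> v, k -> g, p -> b, s -> z, t -> d / _ Z: no change
3. b -> p, d -> t, g -> k, z -> s / _ #: fires at position(s) 11: nilbufoalep
4. 0 -> i / C _ C: inserts after position(s) 3: nilibufoalep
surface: nilibufoalep


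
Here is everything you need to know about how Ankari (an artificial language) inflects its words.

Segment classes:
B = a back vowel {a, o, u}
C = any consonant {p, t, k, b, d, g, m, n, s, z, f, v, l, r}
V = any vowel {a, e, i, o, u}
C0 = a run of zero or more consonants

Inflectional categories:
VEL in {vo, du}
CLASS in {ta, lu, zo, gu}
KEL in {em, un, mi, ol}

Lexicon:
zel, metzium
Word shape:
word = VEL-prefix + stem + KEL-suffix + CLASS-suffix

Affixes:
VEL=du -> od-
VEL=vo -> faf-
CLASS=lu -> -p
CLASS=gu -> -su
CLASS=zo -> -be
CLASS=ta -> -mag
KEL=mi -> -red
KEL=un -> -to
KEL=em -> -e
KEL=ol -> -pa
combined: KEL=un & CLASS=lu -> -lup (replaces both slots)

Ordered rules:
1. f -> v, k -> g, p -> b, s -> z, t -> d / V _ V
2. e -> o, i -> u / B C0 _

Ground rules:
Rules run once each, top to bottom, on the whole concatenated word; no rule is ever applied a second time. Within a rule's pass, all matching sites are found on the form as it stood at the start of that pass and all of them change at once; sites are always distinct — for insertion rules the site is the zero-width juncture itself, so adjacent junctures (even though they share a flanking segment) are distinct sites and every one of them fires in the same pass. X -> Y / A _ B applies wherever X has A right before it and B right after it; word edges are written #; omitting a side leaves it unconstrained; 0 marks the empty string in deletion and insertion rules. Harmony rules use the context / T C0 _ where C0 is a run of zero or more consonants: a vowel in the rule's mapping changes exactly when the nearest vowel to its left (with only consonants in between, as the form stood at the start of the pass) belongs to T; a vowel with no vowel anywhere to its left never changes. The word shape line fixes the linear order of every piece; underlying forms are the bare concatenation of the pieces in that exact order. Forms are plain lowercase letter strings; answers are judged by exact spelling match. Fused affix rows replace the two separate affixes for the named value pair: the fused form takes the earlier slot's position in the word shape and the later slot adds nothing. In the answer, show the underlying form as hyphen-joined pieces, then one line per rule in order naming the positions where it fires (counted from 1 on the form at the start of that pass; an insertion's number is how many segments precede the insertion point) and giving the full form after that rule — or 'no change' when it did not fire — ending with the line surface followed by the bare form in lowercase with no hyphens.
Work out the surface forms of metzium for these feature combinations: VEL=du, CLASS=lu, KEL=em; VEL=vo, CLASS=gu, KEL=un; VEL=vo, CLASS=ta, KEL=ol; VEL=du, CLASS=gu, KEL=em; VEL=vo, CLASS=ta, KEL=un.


cell VEL=du, CLASS=lu, KEL=em:
underlying: od-metzium-e-p
1. f -> v, k -> g, p -> b, s -> z, t -> d / V _ V: no change
2. e -> o, i -> u / B C0 _: fires at position(s) 4, 10: odmotziumop
surface: odmotziumop

cell VEL=vo, CLASS=gu, KEL=un:
underlying: faf-metzium-to-su
1. f -> v, k -> g, p -> b, s -> z, t -> d / V _ V: fires at position(s) 13: fafmetziumtozu
2. e -> o, i -> u / B C0 _: fires at position(s) 5: fafmotziumtozu
surface: fafmotziumtozu

cell VEL=vo, CLASS=ta, KEL=ol:
underlying: faf-metzium-pa-mag
1. f -> v, k -> g, p -> b, s -> z, t -> d / V _ V: no change
2. e -> o, i -> u / B C0 _: fires at position(s) 5: fafmotziumpamag
surface: fafmotziumpamag

cell VEL=du, CLASS=gu, KEL=em:
underlying: od-metzium-e-su
1. f -> v, k -> g, p -> b, s -> z, t -> d / V _ V: fires at position(s) 11: odmetziumezu
2. e -> o, i -> u / B C0 _: fires at position(s) 4, 10: odmotziumozu
surface: odmotziumozu

cell VEL=vo, CLASS=ta, KEL=un:
underlying: faf-metzium-to-mag
1. f -> v, k -> g, p -> b, s -> z, t -> d / V _ V: no change
2. e -> o, i -> u / B C0 _: fires at position(s) 5: fafmotziumtomag
surface: fafmotziumtomag


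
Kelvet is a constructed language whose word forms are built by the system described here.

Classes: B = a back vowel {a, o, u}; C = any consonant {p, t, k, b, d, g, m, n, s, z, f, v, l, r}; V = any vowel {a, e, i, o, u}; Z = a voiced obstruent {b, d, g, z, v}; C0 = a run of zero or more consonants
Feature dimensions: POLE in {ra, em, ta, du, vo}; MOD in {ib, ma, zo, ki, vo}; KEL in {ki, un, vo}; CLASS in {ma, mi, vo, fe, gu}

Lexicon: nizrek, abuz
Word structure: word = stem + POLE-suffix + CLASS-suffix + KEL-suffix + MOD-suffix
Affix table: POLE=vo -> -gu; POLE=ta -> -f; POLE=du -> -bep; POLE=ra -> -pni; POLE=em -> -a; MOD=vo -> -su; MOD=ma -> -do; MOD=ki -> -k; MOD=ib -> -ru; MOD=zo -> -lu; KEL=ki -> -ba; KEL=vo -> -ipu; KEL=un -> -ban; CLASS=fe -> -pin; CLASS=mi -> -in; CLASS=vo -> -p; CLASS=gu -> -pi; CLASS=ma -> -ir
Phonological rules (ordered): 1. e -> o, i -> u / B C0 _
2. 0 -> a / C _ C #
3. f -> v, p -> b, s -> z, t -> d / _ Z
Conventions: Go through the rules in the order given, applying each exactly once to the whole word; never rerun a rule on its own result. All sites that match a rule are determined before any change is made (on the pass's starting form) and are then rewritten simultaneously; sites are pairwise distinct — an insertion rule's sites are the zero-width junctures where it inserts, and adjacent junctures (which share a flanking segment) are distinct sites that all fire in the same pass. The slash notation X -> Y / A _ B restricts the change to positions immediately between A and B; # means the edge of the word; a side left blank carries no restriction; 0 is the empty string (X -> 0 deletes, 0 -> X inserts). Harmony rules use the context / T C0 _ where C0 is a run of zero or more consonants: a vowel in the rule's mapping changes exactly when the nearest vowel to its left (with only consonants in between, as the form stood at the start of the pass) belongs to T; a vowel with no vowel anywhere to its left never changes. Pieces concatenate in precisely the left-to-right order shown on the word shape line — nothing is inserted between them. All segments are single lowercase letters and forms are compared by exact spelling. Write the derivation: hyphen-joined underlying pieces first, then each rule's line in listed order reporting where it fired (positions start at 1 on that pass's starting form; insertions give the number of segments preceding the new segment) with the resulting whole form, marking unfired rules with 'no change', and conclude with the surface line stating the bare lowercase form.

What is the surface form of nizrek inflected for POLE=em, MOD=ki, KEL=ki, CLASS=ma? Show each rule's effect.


underlying: nizrek-a-ir-ba-k
1. e -> o, i -> u / B C0 _: fires at position(s) 8: nizrekaurbak
2. 0 -> a / C _ C #: no change
3. f -> v, p -> b, s -> z, t -> d / _ Z: no change
surface: nizrekaurbak


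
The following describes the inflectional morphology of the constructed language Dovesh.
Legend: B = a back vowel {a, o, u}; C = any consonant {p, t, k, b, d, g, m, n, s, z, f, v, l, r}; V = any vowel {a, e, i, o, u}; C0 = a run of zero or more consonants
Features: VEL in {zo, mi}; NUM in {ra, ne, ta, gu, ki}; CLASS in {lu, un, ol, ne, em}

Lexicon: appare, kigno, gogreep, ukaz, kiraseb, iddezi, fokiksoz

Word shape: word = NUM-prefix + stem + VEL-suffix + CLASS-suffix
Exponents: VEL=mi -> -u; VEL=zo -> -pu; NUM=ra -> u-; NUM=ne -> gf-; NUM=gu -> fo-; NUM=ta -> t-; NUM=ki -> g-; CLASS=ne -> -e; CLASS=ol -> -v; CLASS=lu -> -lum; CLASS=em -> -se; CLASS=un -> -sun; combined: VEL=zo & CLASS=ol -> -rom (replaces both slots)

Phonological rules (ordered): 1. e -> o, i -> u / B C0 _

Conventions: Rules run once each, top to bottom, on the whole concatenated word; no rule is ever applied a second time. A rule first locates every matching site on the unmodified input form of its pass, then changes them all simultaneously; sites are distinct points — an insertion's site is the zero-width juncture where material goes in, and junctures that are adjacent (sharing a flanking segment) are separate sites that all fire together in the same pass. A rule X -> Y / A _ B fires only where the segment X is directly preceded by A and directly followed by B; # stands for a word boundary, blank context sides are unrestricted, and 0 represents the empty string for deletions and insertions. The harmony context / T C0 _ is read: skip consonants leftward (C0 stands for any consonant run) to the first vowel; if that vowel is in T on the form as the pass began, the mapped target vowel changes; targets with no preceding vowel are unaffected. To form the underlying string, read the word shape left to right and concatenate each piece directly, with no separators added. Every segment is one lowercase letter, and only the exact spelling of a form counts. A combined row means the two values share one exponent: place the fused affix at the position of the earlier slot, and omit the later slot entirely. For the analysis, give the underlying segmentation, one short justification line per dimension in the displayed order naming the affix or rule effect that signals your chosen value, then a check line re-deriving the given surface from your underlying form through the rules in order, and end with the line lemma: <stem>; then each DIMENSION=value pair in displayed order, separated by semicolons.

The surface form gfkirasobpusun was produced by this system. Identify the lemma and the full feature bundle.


underlying: gf-kiraseb-pu-sun
VEL=zo - signalled by the affix -pu
NUM=ne - signalled by the affix gf-
CLASS=un - signalled by the affix -sun
check: gfkirasebpusun -> gfkirasobpusun
lemma: kiraseb; VEL=zo; NUM=ne; CLASS=un


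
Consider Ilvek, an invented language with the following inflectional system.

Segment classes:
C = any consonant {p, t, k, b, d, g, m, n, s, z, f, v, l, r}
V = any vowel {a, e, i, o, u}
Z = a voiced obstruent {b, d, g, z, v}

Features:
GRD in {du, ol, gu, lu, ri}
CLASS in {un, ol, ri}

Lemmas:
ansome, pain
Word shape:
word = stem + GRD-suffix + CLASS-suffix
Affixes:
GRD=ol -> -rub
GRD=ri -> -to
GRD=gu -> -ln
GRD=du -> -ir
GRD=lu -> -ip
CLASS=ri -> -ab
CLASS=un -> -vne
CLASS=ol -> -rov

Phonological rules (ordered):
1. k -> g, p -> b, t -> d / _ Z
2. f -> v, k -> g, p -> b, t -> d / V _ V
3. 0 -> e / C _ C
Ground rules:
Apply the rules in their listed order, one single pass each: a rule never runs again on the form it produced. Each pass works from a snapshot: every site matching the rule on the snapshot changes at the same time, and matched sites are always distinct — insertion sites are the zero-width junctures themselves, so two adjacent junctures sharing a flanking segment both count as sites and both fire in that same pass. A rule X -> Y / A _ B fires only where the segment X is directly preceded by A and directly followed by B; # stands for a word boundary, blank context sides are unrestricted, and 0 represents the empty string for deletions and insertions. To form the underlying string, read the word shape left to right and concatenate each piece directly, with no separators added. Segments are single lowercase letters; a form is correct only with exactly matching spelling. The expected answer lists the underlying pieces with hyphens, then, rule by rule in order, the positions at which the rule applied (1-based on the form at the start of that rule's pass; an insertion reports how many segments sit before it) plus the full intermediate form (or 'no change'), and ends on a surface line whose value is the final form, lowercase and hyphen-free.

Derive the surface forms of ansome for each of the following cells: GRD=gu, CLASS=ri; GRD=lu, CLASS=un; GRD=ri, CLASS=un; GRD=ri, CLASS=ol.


cell GRD=gu, CLASS=ri:
underlying: ansome-ln-ab
1. k -> g, p -> b, t -> d / _ Z: no change
2. f -> v, k -> g, p -> b, t -> d / V _ V: no change
3. 0 -> e / C _ C: inserts after position(s) 2, 7: anesomelenab
surface: anesomelenab

cell GRD=lu, CLASS=un:
underlying: ansome-ip-vne
1. k -> g, p -> b, t -> d / _ Z: fires at position(s) 8: ansomeibvne
2. f -> v, k -> g, p -> b, t -> d / V _ V: no change
3. 0 -> e / C _ C: inserts after position(s) 2, 8, 9: anesomeibevene
surface: anesomeibevene

cell GRD=ri, CLASS=un:
underlying: ansome-to-vne
1. k -> g, p -> b, t -> d / _ Z: no change
2. f -> v, k -> g, p -> b, t -> d / V _ V: fires at position(s) 7: ansomedovne
3. 0 -> e / C _ C: inserts after position(s) 2, 9: anesomedovene
surface: anesomedovene

cell GRD=ri, CLASS=ol:
underlying: ansome-to-rov
1. k -> g, p -> b, t -> d / _ Z: no change
2. f -> v, k -> g, p -> b, t -> d / V _ V: fires at position(s) 7: ansomedorov
3. 0 -> e / C _ C: inserts after position(s) 2: anesomedorov
surface: anesomedorov


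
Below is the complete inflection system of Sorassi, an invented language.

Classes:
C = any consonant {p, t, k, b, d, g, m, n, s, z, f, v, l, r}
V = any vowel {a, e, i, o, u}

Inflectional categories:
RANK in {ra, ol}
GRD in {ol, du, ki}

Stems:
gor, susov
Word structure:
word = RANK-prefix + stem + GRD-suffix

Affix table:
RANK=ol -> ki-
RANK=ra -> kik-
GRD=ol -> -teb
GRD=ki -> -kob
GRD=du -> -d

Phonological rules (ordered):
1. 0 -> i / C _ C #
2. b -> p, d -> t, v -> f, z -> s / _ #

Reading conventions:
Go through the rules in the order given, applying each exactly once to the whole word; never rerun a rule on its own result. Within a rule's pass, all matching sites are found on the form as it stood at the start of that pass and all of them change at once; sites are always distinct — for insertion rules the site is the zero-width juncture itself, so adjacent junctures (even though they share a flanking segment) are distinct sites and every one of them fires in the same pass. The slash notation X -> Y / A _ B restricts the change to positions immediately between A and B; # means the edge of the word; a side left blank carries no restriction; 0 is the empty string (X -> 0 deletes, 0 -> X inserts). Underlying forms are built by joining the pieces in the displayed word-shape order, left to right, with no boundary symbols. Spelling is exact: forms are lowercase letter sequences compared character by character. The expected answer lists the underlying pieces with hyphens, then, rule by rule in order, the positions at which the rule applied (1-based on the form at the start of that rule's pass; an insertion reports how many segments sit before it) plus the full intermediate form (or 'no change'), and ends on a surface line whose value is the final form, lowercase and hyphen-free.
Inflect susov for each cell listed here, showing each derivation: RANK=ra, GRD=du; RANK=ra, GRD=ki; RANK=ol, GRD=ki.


cell RANK=ra, GRD=du:
underlying: kik-susov-d
1. 0 -> i / C _ C #: inserts after position(s) 8: kiksusovid
2. b -> p, d -> t, v -> f, z -> s / _ #: fires at position(s) 10: kiksusovit
surface: kiksusovit

cell RANK=ra, GRD=ki:
underlying: kik-susov-kob
1. 0 -> i / C _ C #: no change
2. b -> p, d -> t, v -> f, z -> s / _ #: fires at position(s) 11: kiksusovkop
surface: kiksusovkop

cell RANK=ol, GRD=ki:
underlying: ki-susov-kob
1. 0 -> i / C _ C #: no change
2. b -> p, d -> t, v -> f, z -> s / _ #: fires at position(s) 10: kisusovkop
surface: kisusovkop


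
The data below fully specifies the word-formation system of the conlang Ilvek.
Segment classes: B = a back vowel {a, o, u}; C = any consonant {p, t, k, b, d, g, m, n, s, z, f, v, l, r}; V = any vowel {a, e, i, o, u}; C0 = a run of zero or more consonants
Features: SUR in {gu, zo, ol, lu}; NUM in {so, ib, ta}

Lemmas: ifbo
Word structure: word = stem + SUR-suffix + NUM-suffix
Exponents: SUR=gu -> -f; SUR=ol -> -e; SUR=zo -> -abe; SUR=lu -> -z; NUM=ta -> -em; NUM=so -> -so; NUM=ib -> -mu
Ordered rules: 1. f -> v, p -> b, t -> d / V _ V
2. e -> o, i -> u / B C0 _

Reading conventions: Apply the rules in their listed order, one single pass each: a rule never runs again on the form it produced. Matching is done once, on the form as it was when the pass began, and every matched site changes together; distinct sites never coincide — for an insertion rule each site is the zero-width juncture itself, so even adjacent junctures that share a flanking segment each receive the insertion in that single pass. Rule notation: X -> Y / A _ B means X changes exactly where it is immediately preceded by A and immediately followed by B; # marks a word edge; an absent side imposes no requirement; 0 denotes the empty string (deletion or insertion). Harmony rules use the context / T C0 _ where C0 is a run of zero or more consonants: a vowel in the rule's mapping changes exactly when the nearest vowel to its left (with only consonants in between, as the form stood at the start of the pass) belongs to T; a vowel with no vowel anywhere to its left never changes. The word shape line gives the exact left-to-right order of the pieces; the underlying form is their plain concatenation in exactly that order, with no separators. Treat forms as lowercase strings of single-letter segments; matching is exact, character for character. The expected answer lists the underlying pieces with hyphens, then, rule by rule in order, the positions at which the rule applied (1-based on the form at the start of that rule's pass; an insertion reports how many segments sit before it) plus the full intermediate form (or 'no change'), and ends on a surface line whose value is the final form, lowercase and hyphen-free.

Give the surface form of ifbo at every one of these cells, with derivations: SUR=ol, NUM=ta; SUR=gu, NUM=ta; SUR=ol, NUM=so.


cell SUR=ol, NUM=ta:
underlying: ifbo-e-em
1. f -> v, p -> b, t -> d / V _ V: no change
2. e -> o, i -> u / B C0 _: fires at position(s) 5: ifbooem
surface: ifbooem

cell SUR=gu, NUM=ta:
underlying: ifbo-f-em
1. f -> v, p -> b, t -> d / V _ V: fires at position(s) 5: ifbovem
2. e -> o, i -> u / B C0 _: fires at position(s) 6: ifbovom
surface: ifbovom

cell SUR=ol, NUM=so:
underlying: ifbo-e-so
1. f -> v, p -> b, t -> d / V _ V: no change
2. e -> o, i -> u / B C0 _: fires at position(s) 5: ifbooso
surface: ifbooso


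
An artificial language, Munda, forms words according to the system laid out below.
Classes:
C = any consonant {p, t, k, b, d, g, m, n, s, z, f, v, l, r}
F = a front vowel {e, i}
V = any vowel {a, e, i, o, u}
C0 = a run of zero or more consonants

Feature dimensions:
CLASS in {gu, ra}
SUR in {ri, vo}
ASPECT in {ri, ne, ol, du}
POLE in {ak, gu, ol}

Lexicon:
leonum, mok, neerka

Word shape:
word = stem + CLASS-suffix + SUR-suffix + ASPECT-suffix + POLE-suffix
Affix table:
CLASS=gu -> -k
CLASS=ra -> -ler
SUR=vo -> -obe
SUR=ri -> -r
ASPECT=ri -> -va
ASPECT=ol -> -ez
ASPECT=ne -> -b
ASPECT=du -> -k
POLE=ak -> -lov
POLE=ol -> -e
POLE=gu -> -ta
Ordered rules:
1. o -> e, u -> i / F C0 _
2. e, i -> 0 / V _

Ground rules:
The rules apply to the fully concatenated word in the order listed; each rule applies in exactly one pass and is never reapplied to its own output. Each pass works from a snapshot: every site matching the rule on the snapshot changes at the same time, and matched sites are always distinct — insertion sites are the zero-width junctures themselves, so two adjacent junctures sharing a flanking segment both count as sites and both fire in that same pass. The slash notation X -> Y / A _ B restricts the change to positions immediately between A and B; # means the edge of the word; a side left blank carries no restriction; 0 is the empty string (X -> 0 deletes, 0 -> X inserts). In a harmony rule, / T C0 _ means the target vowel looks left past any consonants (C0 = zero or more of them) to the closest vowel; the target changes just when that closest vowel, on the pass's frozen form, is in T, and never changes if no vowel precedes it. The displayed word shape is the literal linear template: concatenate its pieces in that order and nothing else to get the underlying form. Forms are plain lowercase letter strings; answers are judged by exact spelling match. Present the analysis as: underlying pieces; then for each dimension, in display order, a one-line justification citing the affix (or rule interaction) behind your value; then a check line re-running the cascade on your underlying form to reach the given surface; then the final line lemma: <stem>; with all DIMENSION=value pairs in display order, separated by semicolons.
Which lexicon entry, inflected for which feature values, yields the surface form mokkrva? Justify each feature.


underlying: mok-k-r-va-e
CLASS=gu - signalled by the affix -k
SUR=ri - signalled by the affix -r
ASPECT=ri - signalled by the affix -va
POLE=ol - signalled by the affix -e
check: mokkrvae -> mokkrvae -> mokkrva
lemma: mok; CLASS=gu; SUR=ri; ASPECT=ri; POLE=ol


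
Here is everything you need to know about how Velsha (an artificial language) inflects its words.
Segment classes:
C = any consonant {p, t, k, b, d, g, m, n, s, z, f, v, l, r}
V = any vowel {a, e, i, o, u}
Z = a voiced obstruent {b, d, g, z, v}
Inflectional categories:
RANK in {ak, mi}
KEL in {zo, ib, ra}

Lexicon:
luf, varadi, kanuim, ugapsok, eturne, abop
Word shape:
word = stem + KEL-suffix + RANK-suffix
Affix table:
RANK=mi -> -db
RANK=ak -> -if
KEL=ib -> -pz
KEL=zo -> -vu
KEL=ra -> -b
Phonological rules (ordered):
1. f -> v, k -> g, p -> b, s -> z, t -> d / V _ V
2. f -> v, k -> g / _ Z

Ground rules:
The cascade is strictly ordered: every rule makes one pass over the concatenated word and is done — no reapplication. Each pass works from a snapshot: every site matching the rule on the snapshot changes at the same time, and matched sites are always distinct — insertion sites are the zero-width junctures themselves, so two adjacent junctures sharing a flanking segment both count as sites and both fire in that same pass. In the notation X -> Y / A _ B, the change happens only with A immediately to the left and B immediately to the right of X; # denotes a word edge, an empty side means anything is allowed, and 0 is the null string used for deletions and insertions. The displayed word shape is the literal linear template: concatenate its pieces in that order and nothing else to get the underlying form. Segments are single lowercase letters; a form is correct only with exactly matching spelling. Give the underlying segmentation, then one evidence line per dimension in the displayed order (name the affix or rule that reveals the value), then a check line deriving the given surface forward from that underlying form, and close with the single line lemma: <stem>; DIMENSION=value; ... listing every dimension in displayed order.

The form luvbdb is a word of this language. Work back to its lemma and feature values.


underlying: luf-b-db
RANK=mi - signalled by the affix -db
KEL=ra - signalled by the affix -b
check: lufbdb -> lufbdb -> luvbdb
lemma: luf; RANK=mi; KEL=ra


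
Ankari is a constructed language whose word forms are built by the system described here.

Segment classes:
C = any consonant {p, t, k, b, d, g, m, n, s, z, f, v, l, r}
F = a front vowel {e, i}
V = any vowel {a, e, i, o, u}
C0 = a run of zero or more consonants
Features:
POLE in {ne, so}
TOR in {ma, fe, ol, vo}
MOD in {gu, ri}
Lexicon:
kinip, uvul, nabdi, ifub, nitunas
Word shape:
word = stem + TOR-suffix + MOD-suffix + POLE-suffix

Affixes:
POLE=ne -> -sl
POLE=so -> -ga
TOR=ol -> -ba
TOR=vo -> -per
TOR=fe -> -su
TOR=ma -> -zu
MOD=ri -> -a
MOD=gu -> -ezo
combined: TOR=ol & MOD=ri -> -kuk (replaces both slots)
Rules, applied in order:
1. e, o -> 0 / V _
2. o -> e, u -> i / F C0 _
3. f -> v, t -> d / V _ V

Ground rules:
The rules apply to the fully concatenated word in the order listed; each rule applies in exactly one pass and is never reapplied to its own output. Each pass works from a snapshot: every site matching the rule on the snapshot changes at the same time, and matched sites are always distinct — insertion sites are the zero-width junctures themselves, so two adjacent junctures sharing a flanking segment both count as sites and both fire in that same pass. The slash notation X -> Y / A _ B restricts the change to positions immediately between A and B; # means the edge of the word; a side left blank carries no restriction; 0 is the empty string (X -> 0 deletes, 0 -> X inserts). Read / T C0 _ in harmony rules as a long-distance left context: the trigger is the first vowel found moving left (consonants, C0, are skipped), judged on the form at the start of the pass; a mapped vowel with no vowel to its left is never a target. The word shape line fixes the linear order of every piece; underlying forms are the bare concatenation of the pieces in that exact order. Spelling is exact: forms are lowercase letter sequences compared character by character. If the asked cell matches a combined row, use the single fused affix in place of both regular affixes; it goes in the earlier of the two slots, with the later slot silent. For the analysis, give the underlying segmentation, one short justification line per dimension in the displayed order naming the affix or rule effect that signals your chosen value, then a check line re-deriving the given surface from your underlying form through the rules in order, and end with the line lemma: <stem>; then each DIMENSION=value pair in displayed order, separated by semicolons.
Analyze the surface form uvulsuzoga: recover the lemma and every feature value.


underlying: uvul-su-ezo-ga
POLE=so - signalled by the affix -ga
TOR=fe - signalled by the affix -su
MOD=gu - signalled by the affix -ezo
check: uvulsuezoga -> uvulsuzoga -> uvulsuzoga -> uvulsuzoga
lemma: uvul; POLE=so; TOR=fe; MOD=gu


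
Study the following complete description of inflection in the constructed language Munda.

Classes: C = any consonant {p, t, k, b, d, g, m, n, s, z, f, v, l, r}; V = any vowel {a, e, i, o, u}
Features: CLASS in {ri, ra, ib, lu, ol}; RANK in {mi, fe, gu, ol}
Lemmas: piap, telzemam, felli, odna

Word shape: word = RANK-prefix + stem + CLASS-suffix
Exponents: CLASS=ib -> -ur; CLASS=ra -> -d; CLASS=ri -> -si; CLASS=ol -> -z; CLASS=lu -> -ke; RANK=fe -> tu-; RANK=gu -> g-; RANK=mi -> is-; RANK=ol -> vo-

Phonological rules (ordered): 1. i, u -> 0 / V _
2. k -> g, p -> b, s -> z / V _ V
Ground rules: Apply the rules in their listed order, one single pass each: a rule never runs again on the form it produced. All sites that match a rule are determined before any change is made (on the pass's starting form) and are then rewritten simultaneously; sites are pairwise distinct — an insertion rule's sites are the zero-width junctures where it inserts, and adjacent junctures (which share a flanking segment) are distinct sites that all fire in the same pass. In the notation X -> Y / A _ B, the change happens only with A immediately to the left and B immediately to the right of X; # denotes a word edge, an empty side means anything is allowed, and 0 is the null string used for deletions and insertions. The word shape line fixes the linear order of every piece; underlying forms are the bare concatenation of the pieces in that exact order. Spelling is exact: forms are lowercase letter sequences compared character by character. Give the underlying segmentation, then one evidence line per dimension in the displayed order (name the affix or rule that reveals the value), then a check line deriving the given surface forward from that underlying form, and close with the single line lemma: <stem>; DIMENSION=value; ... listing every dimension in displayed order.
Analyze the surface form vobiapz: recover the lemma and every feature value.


underlying: vo-piap-z
CLASS=ol - signalled by the affix -z
RANK=ol - signalled by the affix vo-
check: vopiapz -> vopiapz -> vobiapz
lemma: piap; CLASS=ol; RANK=ol


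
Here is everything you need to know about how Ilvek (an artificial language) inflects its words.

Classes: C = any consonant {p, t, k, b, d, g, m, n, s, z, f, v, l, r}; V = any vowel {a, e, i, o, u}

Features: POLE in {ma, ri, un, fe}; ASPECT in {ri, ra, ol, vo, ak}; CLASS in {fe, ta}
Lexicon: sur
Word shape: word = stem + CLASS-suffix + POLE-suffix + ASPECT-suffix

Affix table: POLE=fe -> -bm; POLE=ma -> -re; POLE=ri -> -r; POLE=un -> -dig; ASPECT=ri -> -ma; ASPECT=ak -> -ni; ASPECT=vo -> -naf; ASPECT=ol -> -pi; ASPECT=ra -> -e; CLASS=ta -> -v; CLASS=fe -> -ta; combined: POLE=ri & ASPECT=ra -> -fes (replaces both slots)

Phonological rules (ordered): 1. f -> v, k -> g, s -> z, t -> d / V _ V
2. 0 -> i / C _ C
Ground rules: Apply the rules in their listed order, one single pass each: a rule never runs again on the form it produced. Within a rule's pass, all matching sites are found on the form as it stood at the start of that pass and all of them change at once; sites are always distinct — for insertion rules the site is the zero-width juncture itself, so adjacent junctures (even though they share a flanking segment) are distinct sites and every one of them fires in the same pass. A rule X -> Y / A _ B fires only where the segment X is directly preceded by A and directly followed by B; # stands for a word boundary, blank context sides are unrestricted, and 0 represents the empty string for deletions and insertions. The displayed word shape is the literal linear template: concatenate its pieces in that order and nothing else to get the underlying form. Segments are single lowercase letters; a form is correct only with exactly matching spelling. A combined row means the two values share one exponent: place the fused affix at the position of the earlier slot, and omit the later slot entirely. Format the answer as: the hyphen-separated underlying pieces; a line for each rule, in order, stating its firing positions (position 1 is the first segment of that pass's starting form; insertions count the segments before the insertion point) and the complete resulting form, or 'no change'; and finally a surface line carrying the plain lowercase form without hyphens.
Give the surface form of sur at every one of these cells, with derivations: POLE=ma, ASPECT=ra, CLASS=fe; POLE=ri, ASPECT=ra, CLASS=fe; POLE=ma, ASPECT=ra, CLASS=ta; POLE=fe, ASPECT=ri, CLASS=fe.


cell POLE=ma, ASPECT=ra, CLASS=fe:
underlying: sur-ta-re-e
1. f -> v, k -> g, s -> z, t -> d / V _ V: no change
2. 0 -> i / C _ C: inserts after position(s) 3: suritaree
surface: suritaree

cell POLE=ri, ASPECT=ra, CLASS=fe:
underlying: sur-ta-fes
1. f -> v, k -> g, s -> z, t -> d / V _ V: fires at position(s) 6: surtaves
2. 0 -> i / C _ C: inserts after position(s) 3: suritaves
surface: suritaves

cell POLE=ma, ASPECT=ra, CLASS=ta:
underlying: sur-v-re-e
1. f -> v, k -> g, s -> z, t -> d / V _ V: no change
2. 0 -> i / C _ C: inserts after position(s) 3, 4: suriviree
surface: suriviree

cell POLE=fe, ASPECT=ri, CLASS=fe:
underlying: sur-ta-bm-ma
1. f -> v, k -> g, s -> z, t -> d / V _ V: no change
2. 0 -> i / C _ C: inserts after position(s) 3, 6, 7: suritabimima
surface: suritabimima


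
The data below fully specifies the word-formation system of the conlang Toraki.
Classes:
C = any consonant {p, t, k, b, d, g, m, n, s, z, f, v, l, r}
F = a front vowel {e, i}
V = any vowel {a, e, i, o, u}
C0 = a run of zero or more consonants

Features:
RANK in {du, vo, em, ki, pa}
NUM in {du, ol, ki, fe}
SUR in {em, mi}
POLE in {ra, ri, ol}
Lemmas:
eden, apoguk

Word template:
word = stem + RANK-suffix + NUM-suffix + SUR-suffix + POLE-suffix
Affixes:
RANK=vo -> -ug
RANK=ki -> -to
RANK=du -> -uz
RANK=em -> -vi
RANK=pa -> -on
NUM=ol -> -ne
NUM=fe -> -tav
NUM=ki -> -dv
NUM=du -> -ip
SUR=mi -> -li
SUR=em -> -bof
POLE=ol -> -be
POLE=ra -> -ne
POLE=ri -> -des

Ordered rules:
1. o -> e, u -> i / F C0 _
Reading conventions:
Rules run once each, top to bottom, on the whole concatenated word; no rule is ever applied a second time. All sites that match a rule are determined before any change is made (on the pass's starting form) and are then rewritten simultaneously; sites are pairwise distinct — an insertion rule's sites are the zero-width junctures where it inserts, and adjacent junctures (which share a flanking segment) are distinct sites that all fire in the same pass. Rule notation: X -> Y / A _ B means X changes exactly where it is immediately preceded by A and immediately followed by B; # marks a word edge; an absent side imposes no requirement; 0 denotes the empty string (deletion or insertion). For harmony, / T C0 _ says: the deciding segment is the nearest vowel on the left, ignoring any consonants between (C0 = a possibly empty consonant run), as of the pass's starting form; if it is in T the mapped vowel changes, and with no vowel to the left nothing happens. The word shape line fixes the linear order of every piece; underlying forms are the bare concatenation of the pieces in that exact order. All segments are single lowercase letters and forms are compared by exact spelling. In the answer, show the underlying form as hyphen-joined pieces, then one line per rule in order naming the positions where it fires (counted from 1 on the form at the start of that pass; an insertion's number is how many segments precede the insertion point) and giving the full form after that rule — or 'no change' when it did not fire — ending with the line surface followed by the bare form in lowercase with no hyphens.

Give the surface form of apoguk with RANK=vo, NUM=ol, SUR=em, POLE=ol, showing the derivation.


underlying: apoguk-ug-ne-bof-be
1. o -> e, u -> i / F C0 _: fires at position(s) 12: apogukugnebefbe
surface: apogukugnebefbe
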